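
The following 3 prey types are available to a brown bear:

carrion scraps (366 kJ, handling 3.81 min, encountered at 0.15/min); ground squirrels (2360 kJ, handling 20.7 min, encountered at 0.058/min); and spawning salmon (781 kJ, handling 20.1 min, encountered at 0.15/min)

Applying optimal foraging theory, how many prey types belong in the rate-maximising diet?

Rank by E/h (kJ/min): ground squirrels 114, carrion scraps 96.1, spawning salmon 38.9. Include each in turn until the next type's E/h falls below the running intake rate.
Rate on top 1: 62.2. carrion scraps: 96.1 > 62.2 → include.
Rate on top 2: 69.18. spawning salmon: 38.9 < 69.18 → exclude; stop.
Optimal diet: ground squirrels, carrion scraps — 2 of 3 types.

2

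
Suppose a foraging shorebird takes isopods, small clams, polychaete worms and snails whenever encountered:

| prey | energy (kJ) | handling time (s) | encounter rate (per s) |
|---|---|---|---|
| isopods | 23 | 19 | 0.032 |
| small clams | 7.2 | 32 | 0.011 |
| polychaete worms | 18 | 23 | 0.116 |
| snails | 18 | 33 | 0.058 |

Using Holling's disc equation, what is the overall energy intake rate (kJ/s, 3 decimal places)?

0.603 kJ/s

Energy encountered per unit search time: 0.032×23 + 0.011×7.2 + 0.116×18 + 0.058×18 = 3.947 kJ/s.
Handling time per unit search time: 0.032×19 + 0.011×32 + 0.116×23 + 0.058×33 = 5.542.
Rate = 3.947/(1 + 5.542) = 0.6034 kJ/s.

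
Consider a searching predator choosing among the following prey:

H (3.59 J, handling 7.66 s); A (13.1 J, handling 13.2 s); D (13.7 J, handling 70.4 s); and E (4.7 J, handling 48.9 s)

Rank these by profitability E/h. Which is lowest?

E

Profitability E/h (J/s): H = 3.59/7.66 = 0.469, A = 13.1/13.2 = 0.992, D = 13.7/70.4 = 0.195, E = 4.7/48.9 = 0.0961.
Ranked: A > H > D > E.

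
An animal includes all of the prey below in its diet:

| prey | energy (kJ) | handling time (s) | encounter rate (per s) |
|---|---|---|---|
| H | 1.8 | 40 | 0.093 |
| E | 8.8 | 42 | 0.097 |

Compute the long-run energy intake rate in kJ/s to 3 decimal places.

R = Σλ_iE_i / (1 + Σλ_ih_i)
Numerator: 0.093×1.8 + 0.097×8.8 = 1.021
Denominator: 1 + 0.093×40 + 0.097×42 = 8.794
R = 1.021/8.794 = 0.1161 kJ/s

0.116 kJ/s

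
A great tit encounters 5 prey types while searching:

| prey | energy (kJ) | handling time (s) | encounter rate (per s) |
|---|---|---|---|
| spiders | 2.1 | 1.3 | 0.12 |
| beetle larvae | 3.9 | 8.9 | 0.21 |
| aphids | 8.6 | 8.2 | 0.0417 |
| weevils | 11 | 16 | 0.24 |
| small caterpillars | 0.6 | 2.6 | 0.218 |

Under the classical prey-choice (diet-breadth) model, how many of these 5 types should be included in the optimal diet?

3

Rank by E/h (kJ/s): spiders 1.62, aphids 1.05, weevils 0.688, beetle larvae 0.438, small caterpillars 0.231. Include each in turn until the next type's E/h falls below the running intake rate.
Rate on top 1: 0.218. aphids: 1.05 > 0.218 → include.
Rate on top 2: 0.4076. weevils: 0.688 > 0.4076 → include.
Rate on top 3: 0.609. beetle larvae: 0.438 < 0.609 → exclude; stop.
Optimal diet: spiders, aphids, weevils — 3 of 5 types.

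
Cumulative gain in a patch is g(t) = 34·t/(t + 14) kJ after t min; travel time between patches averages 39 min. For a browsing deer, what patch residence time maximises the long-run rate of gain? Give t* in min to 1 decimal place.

By the marginal value theorem, leave when the instantaneous gain rate g'(t) equals the habitat-wide average g(t)/(T + t).
g'(t) = 34·14/(t + 14)². Setting 34·14/(t+14)² = 34t/[(t+14)(39+t)] gives 14(39+t) = t(t+14), so t² = 14×39 = 546.
t* = √546 = 23.37 min.

23.4 min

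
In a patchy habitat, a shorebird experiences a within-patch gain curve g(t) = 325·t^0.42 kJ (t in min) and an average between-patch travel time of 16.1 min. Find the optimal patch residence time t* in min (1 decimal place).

Maximise g(t)/(T+t): set derivative to zero → g'(t)(T+t) = g(t).
g'(t) = 0.42·325·t^-0.58. Setting 0.42·325·t^-0.58 = 325·t^0.42/(16.1+t) gives 0.42(16.1+t) = t, so 0.58·t = 0.42×16.1.
t* = 0.42×16.1/0.58 = 11.66 min.

11.7 min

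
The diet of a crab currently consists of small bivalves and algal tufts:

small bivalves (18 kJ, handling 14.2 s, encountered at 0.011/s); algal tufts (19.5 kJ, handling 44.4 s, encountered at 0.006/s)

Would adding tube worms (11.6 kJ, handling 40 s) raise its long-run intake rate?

Yes

Current rate: (0.011×18 + 0.006×19.5)/(1 + 0.011×14.2 + 0.006×44.4) = 0.2214 kJ/s.
tube worms: E/h = 11.6/40 = 0.29 kJ/s.
Since 0.29 > R, including tube worms increases the long-run rate.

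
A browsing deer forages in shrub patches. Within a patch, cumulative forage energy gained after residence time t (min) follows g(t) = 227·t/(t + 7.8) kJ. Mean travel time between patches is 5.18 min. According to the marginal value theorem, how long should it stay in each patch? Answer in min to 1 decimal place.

By the marginal value theorem, leave when the instantaneous gain rate g'(t) equals the habitat-wide average g(t)/(T + t).
g'(t) = 227·7.8/(t + 7.8)². Setting 227·7.8/(t+7.8)² = 227t/[(t+7.8)(5.18+t)] gives 7.8(5.18+t) = t(t+7.8), so t² = 7.8×5.18 = 40.4.
t* = √40.4 = 6.356 min.

6.4 min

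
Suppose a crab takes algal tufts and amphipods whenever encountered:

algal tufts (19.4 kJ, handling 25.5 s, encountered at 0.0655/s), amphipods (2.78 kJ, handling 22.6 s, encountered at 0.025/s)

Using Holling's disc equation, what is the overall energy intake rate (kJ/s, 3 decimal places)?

R = Σλ_iE_i / (1 + Σλ_ih_i)
Numerator: 0.0655×19.4 + 0.025×2.78 = 1.34
Denominator: 1 + 0.0655×25.5 + 0.025×22.6 = 3.235
R = 1.34/3.235 = 0.4142 kJ/s

0.414 kJ/s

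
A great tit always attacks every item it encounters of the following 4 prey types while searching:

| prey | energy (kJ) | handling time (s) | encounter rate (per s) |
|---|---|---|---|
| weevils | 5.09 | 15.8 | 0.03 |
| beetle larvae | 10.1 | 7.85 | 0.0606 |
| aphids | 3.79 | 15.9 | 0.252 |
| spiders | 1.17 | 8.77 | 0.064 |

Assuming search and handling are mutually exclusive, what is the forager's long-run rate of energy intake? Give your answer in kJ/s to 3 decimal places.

0.275 kJ/s

Energy encountered per unit search time: 0.03×5.09 + 0.0606×10.1 + 0.252×3.79 + 0.064×1.17 = 1.795 kJ/s.
Handling time per unit search time: 0.03×15.8 + 0.0606×7.85 + 0.252×15.9 + 0.064×8.77 = 5.518.
Rate = 1.795/(1 + 5.518) = 0.2754 kJ/s.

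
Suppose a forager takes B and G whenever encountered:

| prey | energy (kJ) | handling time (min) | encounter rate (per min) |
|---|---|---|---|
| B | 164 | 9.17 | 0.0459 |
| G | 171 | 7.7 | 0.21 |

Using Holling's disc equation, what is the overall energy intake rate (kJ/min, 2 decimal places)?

14.30 kJ/min

R = Σλ_iE_i / (1 + Σλ_ih_i)
Numerator: 0.0459×164 + 0.21×171 = 43.44
Denominator: 1 + 0.0459×9.17 + 0.21×7.7 = 3.038
R = 43.44/3.038 = 14.3 kJ/min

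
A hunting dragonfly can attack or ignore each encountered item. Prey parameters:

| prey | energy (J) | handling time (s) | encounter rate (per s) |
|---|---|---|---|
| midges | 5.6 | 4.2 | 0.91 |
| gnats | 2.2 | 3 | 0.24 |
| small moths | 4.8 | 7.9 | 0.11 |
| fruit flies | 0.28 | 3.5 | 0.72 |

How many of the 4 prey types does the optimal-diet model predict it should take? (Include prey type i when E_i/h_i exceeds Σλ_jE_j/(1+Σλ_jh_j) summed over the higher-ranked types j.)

1

E/h in descending order: midges 1.33, gnats 0.733, small moths 0.608, fruit flies 0.08 J/s. The optimal diet is the largest prefix of this list for which every included type satisfies E_i/h_i > R on the types above it.
Rate on top 1: 1.057. gnats: 0.733 < 1.057 → exclude; stop.
Optimal diet: midges — 1 of 4 types.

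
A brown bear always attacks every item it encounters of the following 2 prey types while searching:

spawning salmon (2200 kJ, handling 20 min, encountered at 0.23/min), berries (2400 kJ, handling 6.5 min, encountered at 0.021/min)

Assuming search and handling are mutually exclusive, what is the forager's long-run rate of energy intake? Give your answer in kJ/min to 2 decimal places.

96.99 kJ/min

R = (0.23×2200 + 0.021×2400) / (1 + 0.23×20 + 0.021×6.5) = 556.4/5.737 = 96.99 kJ/min.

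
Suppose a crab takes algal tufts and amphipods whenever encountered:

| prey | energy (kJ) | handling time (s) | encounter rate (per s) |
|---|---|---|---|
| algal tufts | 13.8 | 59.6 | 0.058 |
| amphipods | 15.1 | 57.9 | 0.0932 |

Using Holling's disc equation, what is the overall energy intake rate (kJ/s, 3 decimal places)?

R = Σλ_iE_i / (1 + Σλ_ih_i)
Numerator: 0.058×13.8 + 0.0932×15.1 = 2.208
Denominator: 1 + 0.058×59.6 + 0.0932×57.9 = 9.853
R = 2.208/9.853 = 0.2241 kJ/s

0.224 kJ/s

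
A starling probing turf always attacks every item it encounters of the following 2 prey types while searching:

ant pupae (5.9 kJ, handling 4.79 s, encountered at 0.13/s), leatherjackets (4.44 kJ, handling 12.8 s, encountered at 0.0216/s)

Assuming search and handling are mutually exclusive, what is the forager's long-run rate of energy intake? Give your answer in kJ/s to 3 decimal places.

Energy encountered per unit search time: 0.13×5.9 + 0.0216×4.44 = 0.8629 kJ/s.
Handling time per unit search time: 0.13×4.79 + 0.0216×12.8 = 0.8992.
Rate = 0.8629/(1 + 0.8992) = 0.4544 kJ/s.

0.454 kJ/s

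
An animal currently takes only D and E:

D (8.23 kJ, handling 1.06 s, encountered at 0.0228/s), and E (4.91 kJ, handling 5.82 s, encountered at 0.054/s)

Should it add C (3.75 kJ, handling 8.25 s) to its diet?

Yes

On D and E alone, R = ΣλE/(1+Σλh) = 0.4528/1.338 = 0.3383 kJ/s.
Profitability of C: 3.75/8.25 = 0.4545 kJ/s.
0.4545 > 0.3383, so adding C raises the average — include it.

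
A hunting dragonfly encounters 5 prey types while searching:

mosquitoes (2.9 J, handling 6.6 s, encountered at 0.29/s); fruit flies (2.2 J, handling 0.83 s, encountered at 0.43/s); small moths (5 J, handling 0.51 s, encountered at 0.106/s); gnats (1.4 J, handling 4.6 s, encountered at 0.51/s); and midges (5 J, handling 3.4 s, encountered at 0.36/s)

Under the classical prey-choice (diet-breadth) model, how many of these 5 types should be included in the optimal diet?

Rank by E/h (J/s): small moths 9.8, fruit flies 2.65, midges 1.47, mosquitoes 0.439, gnats 0.304. Include each in turn until the next type's E/h falls below the running intake rate.
Rate on top 1: 0.5028. fruit flies: 2.65 > 0.5028 → include.
Rate on top 2: 1.046. midges: 1.47 > 1.046 → include.
Rate on top 3: 1.243. mosquitoes: 0.439 < 1.243 → exclude; stop.
Optimal diet: small moths, fruit flies, midges — 3 of 5 types.

3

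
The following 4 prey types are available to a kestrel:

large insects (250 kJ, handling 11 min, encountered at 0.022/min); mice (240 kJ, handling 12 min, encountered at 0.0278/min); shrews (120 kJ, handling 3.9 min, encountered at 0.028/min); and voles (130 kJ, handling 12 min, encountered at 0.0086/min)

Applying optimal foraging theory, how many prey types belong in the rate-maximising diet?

Profitabilities (E/h, kJ/min): shrews 30.8, large insects 22.7, mice 20, voles 10.8. Add prey in this order while the next type's profitability exceeds the intake rate on those already taken.
Rate on top 1: 3.029. large insects: 22.7 > 3.029 → include.
Rate on top 2: 6.557. mice: 20 > 6.557 → include.
Rate on top 3: 9.219. voles: 10.8 > 9.219 → include.
Optimal diet: shrews, large insects, mice, voles — 4 of 4 types.

4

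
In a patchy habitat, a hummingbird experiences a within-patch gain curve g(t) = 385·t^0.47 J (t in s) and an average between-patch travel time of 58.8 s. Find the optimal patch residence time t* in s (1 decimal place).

Optimal t* satisfies g'(t*) = g(t*)/(T + t*).
g'(t) = 0.47·385·t^-0.53. Setting 0.47·385·t^-0.53 = 385·t^0.47/(58.8+t) gives 0.47(58.8+t) = t, so 0.53·t = 0.47×58.8.
t* = 0.47×58.8/0.53 = 52.14 s.

52.1 s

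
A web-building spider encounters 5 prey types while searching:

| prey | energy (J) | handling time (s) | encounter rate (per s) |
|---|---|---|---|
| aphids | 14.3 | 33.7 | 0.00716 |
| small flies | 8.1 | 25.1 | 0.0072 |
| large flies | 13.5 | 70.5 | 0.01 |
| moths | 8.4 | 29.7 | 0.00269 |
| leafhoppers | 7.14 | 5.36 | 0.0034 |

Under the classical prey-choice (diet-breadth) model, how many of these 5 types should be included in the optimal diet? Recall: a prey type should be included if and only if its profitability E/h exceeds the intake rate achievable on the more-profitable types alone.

5

Profitabilities (E/h, J/s): leafhoppers 1.33, aphids 0.424, small flies 0.323, moths 0.283, large flies 0.191. Add prey in this order while the next type's profitability exceeds the intake rate on those already taken.
Rate on top 1: 0.02384. aphids: 0.424 > 0.02384 → include.
Rate on top 2: 0.1006. small flies: 0.323 > 0.1006 → include.
Rate on top 3: 0.1284. moths: 0.283 > 0.1284 → include.
Rate on top 4: 0.1366. large flies: 0.191 > 0.1366 → include.
Optimal diet: leafhoppers, aphids, small flies, moths, large flies — 5 of 5 types.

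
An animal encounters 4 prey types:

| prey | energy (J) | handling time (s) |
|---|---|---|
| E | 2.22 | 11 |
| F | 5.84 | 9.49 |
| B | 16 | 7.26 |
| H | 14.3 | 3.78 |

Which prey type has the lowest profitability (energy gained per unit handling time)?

Profitability E/h (J/s): E = 2.22/11 = 0.202, F = 5.84/9.49 = 0.615, B = 16/7.26 = 2.2, H = 14.3/3.78 = 3.78.
Ranked: H > B > F > E.

E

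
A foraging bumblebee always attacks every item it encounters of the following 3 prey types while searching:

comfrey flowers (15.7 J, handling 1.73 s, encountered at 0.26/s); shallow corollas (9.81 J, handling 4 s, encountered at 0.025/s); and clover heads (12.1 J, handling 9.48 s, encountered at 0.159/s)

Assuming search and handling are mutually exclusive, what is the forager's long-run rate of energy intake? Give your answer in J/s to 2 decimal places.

R = (0.26×15.7 + 0.025×9.81 + 0.159×12.1) / (1 + 0.26×1.73 + 0.025×4 + 0.159×9.48) = 6.251/3.057 = 2.045 J/s.

2.04 J/s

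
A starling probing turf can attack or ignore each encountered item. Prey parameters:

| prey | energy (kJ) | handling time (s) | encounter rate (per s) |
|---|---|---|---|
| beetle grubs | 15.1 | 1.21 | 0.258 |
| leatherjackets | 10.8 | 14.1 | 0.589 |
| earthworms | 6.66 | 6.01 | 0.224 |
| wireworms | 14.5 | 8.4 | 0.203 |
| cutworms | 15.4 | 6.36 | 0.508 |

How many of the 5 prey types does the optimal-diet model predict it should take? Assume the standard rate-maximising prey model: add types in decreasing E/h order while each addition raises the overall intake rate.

1

E/h in descending order: beetle grubs 12.5, cutworms 2.42, wireworms 1.73, earthworms 1.11, leatherjackets 0.766 kJ/s. The optimal diet is the largest prefix of this list for which every included type satisfies E_i/h_i > R on the types above it.
Rate on top 1: 2.969. cutworms: 2.42 < 2.969 → exclude; stop.
Optimal diet: beetle grubs — 1 of 5 types.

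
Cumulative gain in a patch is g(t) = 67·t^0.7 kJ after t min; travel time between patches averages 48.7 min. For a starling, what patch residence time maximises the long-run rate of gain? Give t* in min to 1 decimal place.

113.6 min

By the marginal value theorem, leave when the instantaneous gain rate g'(t) equals the habitat-wide average g(t)/(T + t).
g'(t) = 0.7·67·t^-0.3. Setting 0.7·67·t^-0.3 = 67·t^0.7/(48.7+t) gives 0.7(48.7+t) = t, so 0.30·t = 0.7×48.7.
t* = 0.7×48.7/0.30 = 113.6 min.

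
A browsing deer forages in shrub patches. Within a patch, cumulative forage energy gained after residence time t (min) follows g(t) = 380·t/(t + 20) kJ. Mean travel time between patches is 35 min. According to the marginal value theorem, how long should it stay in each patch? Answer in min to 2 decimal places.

Optimal t* satisfies g'(t*) = g(t*)/(T + t*).
g'(t) = 380·20/(t + 20)². Setting 380·20/(t+20)² = 380t/[(t+20)(35+t)] gives 20(35+t) = t(t+20), so t² = 20×35 = 700.
t* = √700 = 26.46 min.

26.46 min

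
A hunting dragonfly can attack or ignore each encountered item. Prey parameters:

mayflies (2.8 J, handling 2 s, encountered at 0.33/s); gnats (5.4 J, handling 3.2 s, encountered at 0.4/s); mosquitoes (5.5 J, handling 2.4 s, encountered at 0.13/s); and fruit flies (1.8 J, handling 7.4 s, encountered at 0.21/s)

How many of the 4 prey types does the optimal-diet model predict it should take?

3

Rank by E/h (J/s): mosquitoes 2.29, gnats 1.69, mayflies 1.4, fruit flies 0.243. Include each in turn until the next type's E/h falls below the running intake rate.
Rate on top 1: 0.545. gnats: 1.69 > 0.545 → include.
Rate on top 2: 1.109. mayflies: 1.4 > 1.109 → include.
Rate on top 3: 1.168. fruit flies: 0.243 < 1.168 → exclude; stop.
Optimal diet: mosquitoes, gnats, mayflies — 3 of 4 types.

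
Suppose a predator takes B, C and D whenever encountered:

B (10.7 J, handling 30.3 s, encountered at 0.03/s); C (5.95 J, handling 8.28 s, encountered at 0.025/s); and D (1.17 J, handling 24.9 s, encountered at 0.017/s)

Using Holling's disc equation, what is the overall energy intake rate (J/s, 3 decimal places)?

R = (0.03×10.7 + 0.025×5.95 + 0.017×1.17) / (1 + 0.03×30.3 + 0.025×8.28 + 0.017×24.9) = 0.4896/2.539 = 0.1928 J/s.

0.193 J/s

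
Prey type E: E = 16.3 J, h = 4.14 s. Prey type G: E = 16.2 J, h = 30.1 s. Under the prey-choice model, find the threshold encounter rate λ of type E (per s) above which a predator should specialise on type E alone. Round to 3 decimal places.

0.038 per s

The zero-one rule: include type G iff E₂/h₂ > λE₁/(1+λh₁). Equality gives the switch point.
λE₁h₂ = E₂ + λE₂h₁ ⇒ λ = E₂/(E₁h₂ − E₂h₁) = 16.2/(490.6 − 67.07) = 0.03825 per s.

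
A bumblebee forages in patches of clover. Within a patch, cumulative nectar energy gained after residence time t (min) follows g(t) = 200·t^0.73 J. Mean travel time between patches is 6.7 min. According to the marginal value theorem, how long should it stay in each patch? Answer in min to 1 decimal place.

18.1 min

By the marginal value theorem, leave when the instantaneous gain rate g'(t) equals the habitat-wide average g(t)/(T + t).
g'(t) = 0.73·200·t^-0.27. Setting 0.73·200·t^-0.27 = 200·t^0.73/(6.7+t) gives 0.73(6.7+t) = t, so 0.27·t = 0.73×6.7.
t* = 0.73×6.7/0.27 = 18.11 min.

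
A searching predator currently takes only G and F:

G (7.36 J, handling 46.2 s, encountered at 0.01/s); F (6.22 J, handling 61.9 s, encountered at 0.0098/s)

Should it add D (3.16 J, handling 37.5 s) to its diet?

Current rate: (0.01×7.36 + 0.0098×6.22)/(1 + 0.01×46.2 + 0.0098×61.9) = 0.06505 J/s.
D: E/h = 3.16/37.5 = 0.08427 J/s.
Since 0.08427 > R, including D increases the long-run rate.

Yes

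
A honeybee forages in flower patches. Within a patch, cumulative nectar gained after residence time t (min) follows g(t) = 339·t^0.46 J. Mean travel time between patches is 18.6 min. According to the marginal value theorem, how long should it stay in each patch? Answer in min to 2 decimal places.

By the marginal value theorem, leave when the instantaneous gain rate g'(t) equals the habitat-wide average g(t)/(T + t).
g'(t) = 0.46·339·t^-0.54. Setting 0.46·339·t^-0.54 = 339·t^0.46/(18.6+t) gives 0.46(18.6+t) = t, so 0.54·t = 0.46×18.6.
t* = 0.46×18.6/0.54 = 15.84 min.

15.84 min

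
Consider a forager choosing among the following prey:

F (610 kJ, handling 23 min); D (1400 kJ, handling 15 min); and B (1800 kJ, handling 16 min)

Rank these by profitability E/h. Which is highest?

Profitability E/h (kJ/min): F = 610/23 = 26.5, D = 1400/15 = 93.3, B = 1800/16 = 112.
Ranked: B > D > F.

B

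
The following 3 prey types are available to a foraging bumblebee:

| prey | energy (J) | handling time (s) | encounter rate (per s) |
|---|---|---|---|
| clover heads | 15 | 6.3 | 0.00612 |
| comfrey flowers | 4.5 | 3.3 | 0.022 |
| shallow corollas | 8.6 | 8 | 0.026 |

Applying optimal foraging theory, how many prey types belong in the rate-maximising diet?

E/h in descending order: clover heads 2.38, comfrey flowers 1.36, shallow corollas 1.07 J/s. The optimal diet is the largest prefix of this list for which every included type satisfies E_i/h_i > R on the types above it.
Rate on top 1: 0.08839. comfrey flowers: 1.36 > 0.08839 → include.
Rate on top 2: 0.1717. shallow corollas: 1.07 > 0.1717 → include.
Optimal diet: clover heads, comfrey flowers, shallow corollas — 3 of 3 types.

3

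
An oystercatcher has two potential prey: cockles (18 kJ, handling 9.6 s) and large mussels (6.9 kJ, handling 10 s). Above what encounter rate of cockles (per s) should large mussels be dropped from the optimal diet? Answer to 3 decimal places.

At the threshold, the rate on cockles alone equals the profitability of large mussels: λ·18/(1 + λ·9.6) = 6.9/10 = 0.69.
Rearranging, λ(18 − 0.69×9.6) = 0.69, so λ = 0.69/11.38 = 0.06065 per s.

0.061 per s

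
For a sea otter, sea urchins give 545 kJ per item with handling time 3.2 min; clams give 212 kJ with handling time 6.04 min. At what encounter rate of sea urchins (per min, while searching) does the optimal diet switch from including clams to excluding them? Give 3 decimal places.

Drop clams once their profitability E₂/h₂ falls below the rate achievable on sea urchins alone: E₂/h₂ = λE₁/(1 + λh₁).
Solve for λ: λE₁h₂ = E₂(1 + λh₁) → λ(E₁h₂ − E₂h₁) = E₂ → λ = E₂/(E₁h₂ − E₂h₁).
λ = 212/(545×6.04 − 212×3.2) = 212/2613 = 0.08112 per min.

0.081 per min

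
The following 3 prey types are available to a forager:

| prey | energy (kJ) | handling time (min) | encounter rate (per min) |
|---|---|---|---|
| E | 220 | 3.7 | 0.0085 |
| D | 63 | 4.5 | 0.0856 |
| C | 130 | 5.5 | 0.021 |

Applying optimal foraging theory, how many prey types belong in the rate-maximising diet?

3

E/h in descending order: E 59.5, C 23.6, D 14 kJ/min. The optimal diet is the largest prefix of this list for which every included type satisfies E_i/h_i > R on the types above it.
Rate on top 1: 1.813. C: 23.6 > 1.813 → include.
Rate on top 2: 4.011. D: 14 > 4.011 → include.
Optimal diet: E, C, D — 3 of 3 types.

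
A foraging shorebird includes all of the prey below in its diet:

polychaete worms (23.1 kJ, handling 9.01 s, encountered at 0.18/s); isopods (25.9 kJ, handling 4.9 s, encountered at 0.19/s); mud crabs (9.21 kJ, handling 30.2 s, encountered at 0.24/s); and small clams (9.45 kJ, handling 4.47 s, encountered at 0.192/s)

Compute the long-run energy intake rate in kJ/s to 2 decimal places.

1.12 kJ/s

R = (0.18×23.1 + 0.19×25.9 + 0.24×9.21 + 0.192×9.45) / (1 + 0.18×9.01 + 0.19×4.9 + 0.24×30.2 + 0.192×4.47) = 13.1/11.66 = 1.124 kJ/s.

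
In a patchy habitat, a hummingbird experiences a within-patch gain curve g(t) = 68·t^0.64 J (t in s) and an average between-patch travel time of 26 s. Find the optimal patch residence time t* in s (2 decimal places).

46.22 s

By the marginal value theorem, leave when the instantaneous gain rate g'(t) equals the habitat-wide average g(t)/(T + t).
g'(t) = 0.64·68·t^-0.36. Setting 0.64·68·t^-0.36 = 68·t^0.64/(26+t) gives 0.64(26+t) = t, so 0.36·t = 0.64×26.
t* = 0.64×26/0.36 = 46.22 s.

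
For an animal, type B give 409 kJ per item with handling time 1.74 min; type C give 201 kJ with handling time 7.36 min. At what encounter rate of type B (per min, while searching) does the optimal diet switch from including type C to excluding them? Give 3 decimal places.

0.076 per min

At the threshold, the rate on type B alone equals the profitability of type C: λ·409/(1 + λ·1.74) = 201/7.36 = 27.31.
Rearranging, λ(409 − 27.31×1.74) = 27.31, so λ = 27.31/361.5 = 0.07555 per min.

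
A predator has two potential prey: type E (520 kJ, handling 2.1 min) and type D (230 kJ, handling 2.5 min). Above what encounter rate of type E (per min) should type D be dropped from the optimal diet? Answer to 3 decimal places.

Drop type D once their profitability E₂/h₂ falls below the rate achievable on type E alone: E₂/h₂ = λE₁/(1 + λh₁).
Solve for λ: λE₁h₂ = E₂(1 + λh₁) → λ(E₁h₂ − E₂h₁) = E₂ → λ = E₂/(E₁h₂ − E₂h₁).
λ = 230/(520×2.5 − 230×2.1) = 230/817 = 0.2815 per min.

0.282 per min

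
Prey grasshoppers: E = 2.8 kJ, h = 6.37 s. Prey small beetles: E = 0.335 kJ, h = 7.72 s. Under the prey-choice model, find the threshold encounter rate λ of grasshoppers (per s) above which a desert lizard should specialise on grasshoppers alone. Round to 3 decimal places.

0.017 per s

Drop small beetles once their profitability E₂/h₂ falls below the rate achievable on grasshoppers alone: E₂/h₂ = λE₁/(1 + λh₁).
Solve for λ: λE₁h₂ = E₂(1 + λh₁) → λ(E₁h₂ − E₂h₁) = E₂ → λ = E₂/(E₁h₂ − E₂h₁).
λ = 0.335/(2.8×7.72 − 0.335×6.37) = 0.335/19.48 = 0.0172 per s.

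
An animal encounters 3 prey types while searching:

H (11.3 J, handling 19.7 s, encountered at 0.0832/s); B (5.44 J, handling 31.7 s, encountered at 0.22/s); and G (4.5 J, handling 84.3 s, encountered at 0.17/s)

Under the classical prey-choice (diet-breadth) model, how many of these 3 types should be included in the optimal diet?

1

E/h in descending order: H 0.574, B 0.172, G 0.0534 J/s. The optimal diet is the largest prefix of this list for which every included type satisfies E_i/h_i > R on the types above it.
Rate on top 1: 0.3563. B: 0.172 < 0.3563 → exclude; stop.
Optimal diet: H — 1 of 3 types.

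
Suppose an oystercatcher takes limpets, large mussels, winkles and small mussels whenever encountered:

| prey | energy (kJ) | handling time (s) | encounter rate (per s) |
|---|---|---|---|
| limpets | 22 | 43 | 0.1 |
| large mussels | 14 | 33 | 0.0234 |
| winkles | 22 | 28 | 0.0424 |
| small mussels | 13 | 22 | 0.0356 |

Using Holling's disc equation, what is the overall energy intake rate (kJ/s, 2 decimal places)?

Energy encountered per unit search time: 0.1×22 + 0.0234×14 + 0.0424×22 + 0.0356×13 = 3.923 kJ/s.
Handling time per unit search time: 0.1×43 + 0.0234×33 + 0.0424×28 + 0.0356×22 = 7.043.
Rate = 3.923/(1 + 7.043) = 0.4878 kJ/s.

0.49 kJ/s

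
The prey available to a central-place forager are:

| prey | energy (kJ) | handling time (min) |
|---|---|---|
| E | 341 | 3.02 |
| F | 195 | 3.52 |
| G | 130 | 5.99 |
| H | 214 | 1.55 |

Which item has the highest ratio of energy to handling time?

H

In descending order of E/h:
H: 214/1.55 = 138 kJ/min
E: 341/3.02 = 113 kJ/min
F: 195/3.52 = 55.4 kJ/min
G: 130/5.99 = 21.7 kJ/min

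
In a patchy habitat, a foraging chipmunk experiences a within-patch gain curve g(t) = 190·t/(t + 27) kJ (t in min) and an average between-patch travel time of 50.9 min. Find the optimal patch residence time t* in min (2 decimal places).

By the marginal value theorem, leave when the instantaneous gain rate g'(t) equals the habitat-wide average g(t)/(T + t).
g'(t) = 190·27/(t + 27)². Setting 190·27/(t+27)² = 190t/[(t+27)(50.9+t)] gives 27(50.9+t) = t(t+27), so t² = 27×50.9 = 1374.
t* = √1374 = 37.07 min.

37.07 min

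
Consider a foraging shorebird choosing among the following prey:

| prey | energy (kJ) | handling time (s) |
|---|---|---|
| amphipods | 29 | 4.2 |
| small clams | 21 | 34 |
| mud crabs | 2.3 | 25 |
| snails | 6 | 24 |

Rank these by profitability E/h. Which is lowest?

mud crabs

Profitability E/h (kJ/s): amphipods = 29/4.2 = 6.9, small clams = 21/34 = 0.618, mud crabs = 2.3/25 = 0.092, snails = 6/24 = 0.25.
Ranked: amphipods > small clams > snails > mud crabs.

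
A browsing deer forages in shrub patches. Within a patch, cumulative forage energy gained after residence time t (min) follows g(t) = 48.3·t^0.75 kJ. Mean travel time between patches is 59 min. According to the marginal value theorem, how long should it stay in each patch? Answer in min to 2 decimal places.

By the marginal value theorem, leave when the instantaneous gain rate g'(t) equals the habitat-wide average g(t)/(T + t).
g'(t) = 0.75·48.3·t^-0.25. Setting 0.75·48.3·t^-0.25 = 48.3·t^0.75/(59+t) gives 0.75(59+t) = t, so 0.25·t = 0.75×59.
t* = 0.75×59/0.25 = 177 min.

177.00 min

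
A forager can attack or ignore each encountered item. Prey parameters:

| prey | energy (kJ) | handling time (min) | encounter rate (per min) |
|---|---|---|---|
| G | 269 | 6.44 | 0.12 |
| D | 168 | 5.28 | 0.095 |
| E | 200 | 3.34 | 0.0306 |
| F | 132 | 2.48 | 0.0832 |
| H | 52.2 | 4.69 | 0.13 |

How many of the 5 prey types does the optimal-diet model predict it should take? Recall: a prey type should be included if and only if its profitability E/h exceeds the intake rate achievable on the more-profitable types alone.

4

Profitabilities (E/h, kJ/min): E 59.9, F 53.2, G 41.8, D 31.8, H 11.1. Add prey in this order while the next type's profitability exceeds the intake rate on those already taken.
Rate on top 1: 5.553. F: 53.2 > 5.553 → include.
Rate on top 2: 13.07. G: 41.8 > 13.07 → include.
Rate on top 3: 23.73. D: 31.8 > 23.73 → include.
Rate on top 4: 25.3. H: 11.1 < 25.3 → exclude; stop.
Optimal diet: E, F, G, D — 4 of 5 types.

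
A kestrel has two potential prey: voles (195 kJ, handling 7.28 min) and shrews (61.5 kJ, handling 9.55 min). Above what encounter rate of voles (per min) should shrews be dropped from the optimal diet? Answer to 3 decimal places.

At the threshold, the rate on voles alone equals the profitability of shrews: λ·195/(1 + λ·7.28) = 61.5/9.55 = 6.44.
Rearranging, λ(195 − 6.44×7.28) = 6.44, so λ = 6.44/148.1 = 0.04348 per min.

0.043 per min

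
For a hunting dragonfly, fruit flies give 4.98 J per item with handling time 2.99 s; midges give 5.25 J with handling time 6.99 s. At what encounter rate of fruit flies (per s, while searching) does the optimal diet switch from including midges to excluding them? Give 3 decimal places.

Drop midges once their profitability E₂/h₂ falls below the rate achievable on fruit flies alone: E₂/h₂ = λE₁/(1 + λh₁).
Solve for λ: λE₁h₂ = E₂(1 + λh₁) → λ(E₁h₂ − E₂h₁) = E₂ → λ = E₂/(E₁h₂ − E₂h₁).
λ = 5.25/(4.98×6.99 − 5.25×2.99) = 5.25/19.11 = 0.2747 per s.

0.275 per s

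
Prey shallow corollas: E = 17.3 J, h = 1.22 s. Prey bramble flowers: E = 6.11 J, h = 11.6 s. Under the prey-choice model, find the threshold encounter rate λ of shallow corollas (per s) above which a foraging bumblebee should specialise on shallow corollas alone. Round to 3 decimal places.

The zero-one rule: include bramble flowers iff E₂/h₂ > λE₁/(1+λh₁). Equality gives the switch point.
λE₁h₂ = E₂ + λE₂h₁ ⇒ λ = E₂/(E₁h₂ − E₂h₁) = 6.11/(200.7 − 7.454) = 0.03162 per s.

0.032 per s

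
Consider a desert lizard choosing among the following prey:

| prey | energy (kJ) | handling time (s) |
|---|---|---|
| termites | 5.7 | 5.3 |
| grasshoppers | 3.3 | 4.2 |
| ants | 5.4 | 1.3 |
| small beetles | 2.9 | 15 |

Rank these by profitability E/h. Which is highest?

Profitability E/h (kJ/s): termites = 5.7/5.3 = 1.08, grasshoppers = 3.3/4.2 = 0.786, ants = 5.4/1.3 = 4.15, small beetles = 2.9/15 = 0.193.
Ranked: ants > termites > grasshoppers > small beetles.

ants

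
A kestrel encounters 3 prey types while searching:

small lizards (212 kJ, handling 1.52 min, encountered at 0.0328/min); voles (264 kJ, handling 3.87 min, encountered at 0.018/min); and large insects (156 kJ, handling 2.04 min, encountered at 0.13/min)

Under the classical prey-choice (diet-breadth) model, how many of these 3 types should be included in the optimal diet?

3

Profitabilities (E/h, kJ/min): small lizards 139, large insects 76.5, voles 68.2. Add prey in this order while the next type's profitability exceeds the intake rate on those already taken.
Rate on top 1: 6.623. large insects: 76.5 > 6.623 → include.
Rate on top 2: 20.71. voles: 68.2 > 20.71 → include.
Optimal diet: small lizards, large insects, voles — 3 of 3 types.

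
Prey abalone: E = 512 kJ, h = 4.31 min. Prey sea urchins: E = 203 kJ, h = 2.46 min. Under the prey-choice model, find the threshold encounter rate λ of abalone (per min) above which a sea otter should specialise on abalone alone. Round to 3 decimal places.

0.528 per min

The zero-one rule: include sea urchins iff E₂/h₂ > λE₁/(1+λh₁). Equality gives the switch point.
λE₁h₂ = E₂ + λE₂h₁ ⇒ λ = E₂/(E₁h₂ − E₂h₁) = 203/(1260 − 874.9) = 0.5278 per min.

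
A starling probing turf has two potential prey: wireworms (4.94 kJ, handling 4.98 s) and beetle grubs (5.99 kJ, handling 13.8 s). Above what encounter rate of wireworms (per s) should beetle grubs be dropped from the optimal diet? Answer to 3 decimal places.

The zero-one rule: include beetle grubs iff E₂/h₂ > λE₁/(1+λh₁). Equality gives the switch point.
λE₁h₂ = E₂ + λE₂h₁ ⇒ λ = E₂/(E₁h₂ − E₂h₁) = 5.99/(68.17 − 29.83) = 0.1562 per s.

0.156 per s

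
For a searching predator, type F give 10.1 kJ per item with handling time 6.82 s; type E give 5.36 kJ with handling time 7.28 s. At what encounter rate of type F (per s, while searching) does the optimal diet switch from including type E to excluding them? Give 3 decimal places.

The zero-one rule: include type E iff E₂/h₂ > λE₁/(1+λh₁). Equality gives the switch point.
λE₁h₂ = E₂ + λE₂h₁ ⇒ λ = E₂/(E₁h₂ − E₂h₁) = 5.36/(73.53 − 36.56) = 0.145 per s.

0.145 per s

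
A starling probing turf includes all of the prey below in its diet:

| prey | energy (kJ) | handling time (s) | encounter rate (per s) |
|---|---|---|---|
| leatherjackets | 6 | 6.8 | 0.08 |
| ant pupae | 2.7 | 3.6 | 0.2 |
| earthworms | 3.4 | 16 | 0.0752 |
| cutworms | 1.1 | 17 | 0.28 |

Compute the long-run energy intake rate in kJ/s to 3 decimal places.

0.192 kJ/s

R = Σλ_iE_i / (1 + Σλ_ih_i)
Numerator: 0.08×6 + 0.2×2.7 + 0.0752×3.4 + 0.28×1.1 = 1.584
Denominator: 1 + 0.08×6.8 + 0.2×3.6 + 0.0752×16 + 0.28×17 = 8.227
R = 1.584/8.227 = 0.1925 kJ/s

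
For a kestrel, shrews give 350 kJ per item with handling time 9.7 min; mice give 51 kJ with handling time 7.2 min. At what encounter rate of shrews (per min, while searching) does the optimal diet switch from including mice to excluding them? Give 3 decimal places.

At the threshold, the rate on shrews alone equals the profitability of mice: λ·350/(1 + λ·9.7) = 51/7.2 = 7.083.
Rearranging, λ(350 − 7.083×9.7) = 7.083, so λ = 7.083/281.3 = 0.02518 per min.

0.025 per min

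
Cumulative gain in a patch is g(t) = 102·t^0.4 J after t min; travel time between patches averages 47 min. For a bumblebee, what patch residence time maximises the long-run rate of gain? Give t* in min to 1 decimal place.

31.3 min

Optimal t* satisfies g'(t*) = g(t*)/(T + t*).
g'(t) = 0.4·102·t^-0.6. Setting 0.4·102·t^-0.6 = 102·t^0.4/(47+t) gives 0.4(47+t) = t, so 0.60·t = 0.4×47.
t* = 0.4×47/0.60 = 31.33 min.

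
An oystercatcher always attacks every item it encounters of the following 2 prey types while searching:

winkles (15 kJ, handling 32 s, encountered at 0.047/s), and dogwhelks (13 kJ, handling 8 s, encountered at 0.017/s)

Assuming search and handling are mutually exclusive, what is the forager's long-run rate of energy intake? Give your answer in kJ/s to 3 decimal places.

R = (0.047×15 + 0.017×13) / (1 + 0.047×32 + 0.017×8) = 0.926/2.64 = 0.3508 kJ/s.

0.351 kJ/s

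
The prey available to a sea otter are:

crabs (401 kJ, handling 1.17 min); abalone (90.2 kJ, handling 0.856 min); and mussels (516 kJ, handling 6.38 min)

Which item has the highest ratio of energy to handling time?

In descending order of E/h:
crabs: 401/1.17 = 343 kJ/min
abalone: 90.2/0.856 = 105 kJ/min
mussels: 516/6.38 = 80.9 kJ/min

crabs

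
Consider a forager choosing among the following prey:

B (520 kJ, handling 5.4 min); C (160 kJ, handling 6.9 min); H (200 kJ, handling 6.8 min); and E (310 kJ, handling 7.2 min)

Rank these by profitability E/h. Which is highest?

B

In descending order of E/h:
B: 520/5.4 = 96.3 kJ/min
E: 310/7.2 = 43.1 kJ/min
H: 200/6.8 = 29.4 kJ/min
C: 160/6.9 = 23.2 kJ/min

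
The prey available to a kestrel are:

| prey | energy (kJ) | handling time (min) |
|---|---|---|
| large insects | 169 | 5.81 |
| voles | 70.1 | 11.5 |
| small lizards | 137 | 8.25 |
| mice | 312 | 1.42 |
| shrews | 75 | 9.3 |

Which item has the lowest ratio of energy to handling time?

In descending order of E/h:
mice: 312/1.42 = 220 kJ/min
large insects: 169/5.81 = 29.1 kJ/min
small lizards: 137/8.25 = 16.6 kJ/min
shrews: 75/9.3 = 8.06 kJ/min
voles: 70.1/11.5 = 6.1 kJ/min

voles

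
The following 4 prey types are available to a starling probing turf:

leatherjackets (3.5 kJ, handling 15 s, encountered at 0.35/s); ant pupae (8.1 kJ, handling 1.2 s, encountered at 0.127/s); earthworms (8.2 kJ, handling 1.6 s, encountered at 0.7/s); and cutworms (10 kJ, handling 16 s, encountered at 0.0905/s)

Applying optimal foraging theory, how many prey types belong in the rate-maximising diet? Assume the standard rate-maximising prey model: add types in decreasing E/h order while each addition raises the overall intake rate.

E/h in descending order: ant pupae 6.75, earthworms 5.12, cutworms 0.625, leatherjackets 0.233 kJ/s. The optimal diet is the largest prefix of this list for which every included type satisfies E_i/h_i > R on the types above it.
Rate on top 1: 0.8927. earthworms: 5.12 > 0.8927 → include.
Rate on top 2: 2.979. cutworms: 0.625 < 2.979 → exclude; stop.
Optimal diet: ant pupae, earthworms — 2 of 4 types.

2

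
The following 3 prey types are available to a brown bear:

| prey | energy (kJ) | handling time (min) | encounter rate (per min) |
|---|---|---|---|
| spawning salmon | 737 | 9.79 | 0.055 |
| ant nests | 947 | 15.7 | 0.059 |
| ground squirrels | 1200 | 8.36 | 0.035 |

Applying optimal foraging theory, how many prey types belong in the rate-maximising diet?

Rank by E/h (kJ/min): ground squirrels 144, spawning salmon 75.3, ant nests 60.3. Include each in turn until the next type's E/h falls below the running intake rate.
Rate on top 1: 32.49. spawning salmon: 75.3 > 32.49 → include.
Rate on top 2: 45.08. ant nests: 60.3 > 45.08 → include.
Optimal diet: ground squirrels, spawning salmon, ant nests — 3 of 3 types.

3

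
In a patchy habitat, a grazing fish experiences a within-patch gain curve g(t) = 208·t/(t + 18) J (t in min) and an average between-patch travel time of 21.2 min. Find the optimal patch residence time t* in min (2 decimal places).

Optimal t* satisfies g'(t*) = g(t*)/(T + t*).
g'(t) = 208·18/(t + 18)². Setting 208·18/(t+18)² = 208t/[(t+18)(21.2+t)] gives 18(21.2+t) = t(t+18), so t² = 18×21.2 = 381.6.
t* = √381.6 = 19.53 min.

19.53 min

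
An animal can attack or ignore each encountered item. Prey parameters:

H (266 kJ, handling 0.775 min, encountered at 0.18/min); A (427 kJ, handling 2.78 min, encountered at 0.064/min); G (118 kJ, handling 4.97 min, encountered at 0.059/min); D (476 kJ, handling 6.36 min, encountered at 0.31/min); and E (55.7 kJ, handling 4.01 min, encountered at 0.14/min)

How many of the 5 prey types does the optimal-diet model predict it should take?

3

E/h in descending order: H 343, A 154, D 74.8, G 23.7, E 13.9 kJ/min. The optimal diet is the largest prefix of this list for which every included type satisfies E_i/h_i > R on the types above it.
Rate on top 1: 42.02. A: 154 > 42.02 → include.
Rate on top 2: 57.09. D: 74.8 > 57.09 → include.
Rate on top 3: 67.73. G: 23.7 < 67.73 → exclude; stop.
Optimal diet: H, A, D — 3 of 5 types.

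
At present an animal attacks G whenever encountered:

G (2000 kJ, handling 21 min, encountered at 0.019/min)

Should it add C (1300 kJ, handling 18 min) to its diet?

Yes

On G alone, R = ΣλE/(1+Σλh) = 38/1.399 = 27.16 kJ/min.
Profitability of C: 1300/18 = 72.22 kJ/min.
Since 72.22 > R, including C increases the long-run rate.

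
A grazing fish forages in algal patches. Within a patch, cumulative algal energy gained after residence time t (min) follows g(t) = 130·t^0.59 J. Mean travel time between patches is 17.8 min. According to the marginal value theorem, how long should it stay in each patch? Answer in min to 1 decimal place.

25.6 min

Optimal t* satisfies g'(t*) = g(t*)/(T + t*).
g'(t) = 0.59·130·t^-0.41. Setting 0.59·130·t^-0.41 = 130·t^0.59/(17.8+t) gives 0.59(17.8+t) = t, so 0.41·t = 0.59×17.8.
t* = 0.59×17.8/0.41 = 25.61 min.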